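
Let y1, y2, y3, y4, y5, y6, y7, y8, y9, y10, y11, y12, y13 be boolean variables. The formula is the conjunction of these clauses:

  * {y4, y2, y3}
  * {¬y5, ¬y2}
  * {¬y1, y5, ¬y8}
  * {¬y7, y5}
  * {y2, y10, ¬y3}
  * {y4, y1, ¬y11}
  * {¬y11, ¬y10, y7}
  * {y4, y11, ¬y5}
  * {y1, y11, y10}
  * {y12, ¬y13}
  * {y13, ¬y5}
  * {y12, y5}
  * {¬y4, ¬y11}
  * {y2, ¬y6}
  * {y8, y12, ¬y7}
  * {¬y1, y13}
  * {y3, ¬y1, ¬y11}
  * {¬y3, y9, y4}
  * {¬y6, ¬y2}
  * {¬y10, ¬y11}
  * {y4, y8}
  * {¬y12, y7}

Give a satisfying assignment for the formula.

y1=F  y2=F  y3=F  y4=T  y5=T  y6=F  y7=T  y8=F  y9=T  y10=T  y11=F  y12=T  y13=T

Check each clause:
  1. {y4, y3, y2} — y4 is true.
  2. {¬y5, ¬y2} — ¬y2 is true.
  3. {y5, ¬y1, ¬y8} — ¬y8 is true.
  4. {¬y7, y5} — y5 is true.
  5. {y2, ¬y3, y10} — y10 is true.
  6. {y4, y1, ¬y11} — y4 is true.
  7. {¬y10, ¬y11, y7} — ¬y11 is true.
  8. {y11, y4, ¬y5} — y4 is true.
  9. {y11, y10, y1} — y10 is true.
  10. {¬y13, y12} — y12 is true.
  11. {¬y5, y13} — y13 is true.
  12. {y12, y5} — y12 is true.
  13. {¬y4, ¬y11} — ¬y11 is true.
  14. {¬y6, y2} — ¬y6 is true.
  15. {¬y7, y12, y8} — y12 is true.
  16. {y13, ¬y1} — y13 is true.
  17. {y3, ¬y11, ¬y1} — ¬y11 is true.
  18. {¬y3, y9, y4} — y9 is true.
  19. {¬y6, ¬y2} — ¬y6 is true.
  20. {¬y10, ¬y11} — ¬y11 is true.
  21. {y8, y4} — y4 is true.
  22. {y7, ¬y12} — y7 is true.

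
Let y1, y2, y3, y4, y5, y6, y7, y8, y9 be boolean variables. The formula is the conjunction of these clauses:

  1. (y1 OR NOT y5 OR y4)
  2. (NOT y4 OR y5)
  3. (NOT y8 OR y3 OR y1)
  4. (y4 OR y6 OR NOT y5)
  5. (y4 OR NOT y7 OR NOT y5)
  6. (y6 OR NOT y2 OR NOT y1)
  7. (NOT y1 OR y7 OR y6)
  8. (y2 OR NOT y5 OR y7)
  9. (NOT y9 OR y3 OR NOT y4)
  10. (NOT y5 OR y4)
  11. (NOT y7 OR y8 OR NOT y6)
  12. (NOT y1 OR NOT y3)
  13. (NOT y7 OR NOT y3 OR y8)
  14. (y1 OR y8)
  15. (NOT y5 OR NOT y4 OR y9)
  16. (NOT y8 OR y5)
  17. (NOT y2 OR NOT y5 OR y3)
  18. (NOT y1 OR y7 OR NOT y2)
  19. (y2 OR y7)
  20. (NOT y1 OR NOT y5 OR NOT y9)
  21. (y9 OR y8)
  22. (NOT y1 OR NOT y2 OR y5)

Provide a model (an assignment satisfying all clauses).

y1=T  y2=F  y3=F  y4=F  y5=F  y6=F  y7=T  y8=F  y9=T

Check each clause:
  1. (y1 OR NOT y5 OR y4) — y1 is true.
  2. (NOT y4 OR y5) — NOT y4 is true.
  3. (NOT y8 OR y1 OR y3) — NOT y8 is true.
  4. (y4 OR y6 OR NOT y5) — NOT y5 is true.
  5. (y4 OR NOT y7 OR NOT y5) — NOT y5 is true.
  6. (NOT y1 OR NOT y2 OR y6) — NOT y2 is true.
  7. (y7 OR y6 OR NOT y1) — y7 is true.
  8. (y2 OR y7 OR NOT y5) — NOT y5 is true.
  9. (NOT y4 OR NOT y9 OR y3) — NOT y4 is true.
  10. (y4 OR NOT y5) — NOT y5 is true.
  11. (NOT y7 OR NOT y6 OR y8) — NOT y6 is true.
  12. (NOT y3 OR NOT y1) — NOT y3 is true.
  13. (y8 OR NOT y7 OR NOT y3) — NOT y3 is true.
  14. (y8 OR y1) — y1 is true.
  15. (y9 OR NOT y4 OR NOT y5) — y9 is true.
  16. (NOT y8 OR y5) — NOT y8 is true.
  17. (y3 OR NOT y5 OR NOT y2) — NOT y5 is true.
  18. (NOT y1 OR y7 OR NOT y2) — y7 is true.
  19. (y7 OR y2) — y7 is true.
  20. (NOT y9 OR NOT y1 OR NOT y5) — NOT y5 is true.
  21. (y8 OR y9) — y9 is true.
  22. (y5 OR NOT y2 OR NOT y1) — NOT y2 is true.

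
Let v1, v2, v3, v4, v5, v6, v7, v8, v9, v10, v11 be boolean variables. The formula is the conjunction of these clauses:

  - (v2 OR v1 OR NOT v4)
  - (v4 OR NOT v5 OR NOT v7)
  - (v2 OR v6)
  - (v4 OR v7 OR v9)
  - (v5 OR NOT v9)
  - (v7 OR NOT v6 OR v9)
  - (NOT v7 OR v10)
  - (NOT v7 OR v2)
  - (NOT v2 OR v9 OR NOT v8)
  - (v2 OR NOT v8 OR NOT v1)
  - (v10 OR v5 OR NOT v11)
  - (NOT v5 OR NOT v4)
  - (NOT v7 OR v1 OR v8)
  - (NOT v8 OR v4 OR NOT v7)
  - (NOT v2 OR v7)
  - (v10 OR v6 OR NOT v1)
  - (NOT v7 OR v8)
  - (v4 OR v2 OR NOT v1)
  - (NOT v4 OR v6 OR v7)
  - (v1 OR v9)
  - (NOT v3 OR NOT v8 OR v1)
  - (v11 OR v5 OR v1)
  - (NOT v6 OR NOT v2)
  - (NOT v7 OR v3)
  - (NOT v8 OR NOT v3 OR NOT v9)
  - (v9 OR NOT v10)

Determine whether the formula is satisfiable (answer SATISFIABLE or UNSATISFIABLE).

Try v1 = False.
  then v9 is forced to True.
  then v5 is forced to True.
  then v4 is forced to False.
  then v7 is forced to False.
  then v2 is forced to False.
  then v6 is forced to True.
For the remaining variables, v3 = True, v8 = False, v10 = False, v11 = False works.
So v1 = F  v2 = F  v3 = T  v4 = F  v5 = T  v6 = T  v7 = F  v8 = F  v9 = T  v10 = F  v11 = F is a satisfying assignment.

SATISFIABLE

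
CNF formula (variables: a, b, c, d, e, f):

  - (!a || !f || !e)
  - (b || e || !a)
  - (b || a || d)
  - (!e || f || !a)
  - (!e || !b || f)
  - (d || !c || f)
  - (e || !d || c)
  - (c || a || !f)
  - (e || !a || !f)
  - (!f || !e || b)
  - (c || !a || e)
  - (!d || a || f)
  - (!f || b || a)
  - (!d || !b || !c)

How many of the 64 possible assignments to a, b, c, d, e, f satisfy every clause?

3

The models are:
  a=0 b=1 c=0 d=0 e=0 f=0
  a=0 b=1 c=1 d=0 e=0 f=1
  a=0 b=1 c=1 d=0 e=1 f=1
That's 3 in total.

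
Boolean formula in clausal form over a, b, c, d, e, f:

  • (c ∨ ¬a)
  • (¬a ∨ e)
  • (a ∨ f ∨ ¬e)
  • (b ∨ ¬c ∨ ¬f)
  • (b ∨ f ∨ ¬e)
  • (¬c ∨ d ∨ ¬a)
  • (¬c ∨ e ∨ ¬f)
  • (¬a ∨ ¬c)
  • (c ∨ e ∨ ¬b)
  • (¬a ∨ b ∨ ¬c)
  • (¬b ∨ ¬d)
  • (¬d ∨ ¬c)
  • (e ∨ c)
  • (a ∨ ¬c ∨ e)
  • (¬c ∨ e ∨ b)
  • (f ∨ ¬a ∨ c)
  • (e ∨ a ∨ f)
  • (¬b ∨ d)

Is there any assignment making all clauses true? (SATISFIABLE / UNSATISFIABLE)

Try a = False.
Set b = False and propagate.
Set c = False and propagate.
  then e is forced to True.
  then f is forced to True.
d is now unconstrained; take d = True.
Every clause has at least one true literal under this assignment.
So a = F  b = F  c = F  d = T  e = T  f = T is a satisfying assignment.

SATISFIABLE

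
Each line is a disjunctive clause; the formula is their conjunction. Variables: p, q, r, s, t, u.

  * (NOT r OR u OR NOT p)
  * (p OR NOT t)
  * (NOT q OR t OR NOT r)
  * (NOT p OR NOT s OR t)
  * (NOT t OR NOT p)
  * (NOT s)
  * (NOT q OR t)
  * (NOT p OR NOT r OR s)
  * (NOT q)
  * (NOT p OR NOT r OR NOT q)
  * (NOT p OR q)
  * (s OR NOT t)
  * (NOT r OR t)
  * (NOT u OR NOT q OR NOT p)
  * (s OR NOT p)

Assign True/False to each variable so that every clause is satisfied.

p=False, q=False, r=False, s=False, t=False, u=True

The clause (NOT s) is unit: s must be False.
(NOT q) is a unit clause, so q = False.
(NOT p) is a unit clause, so p = False.
Unit propagation: (NOT t) forces t = False.
The clause (NOT r) is unit: r must be False.
u is now unconstrained; take u = True.
Every clause has at least one true literal under this assignment.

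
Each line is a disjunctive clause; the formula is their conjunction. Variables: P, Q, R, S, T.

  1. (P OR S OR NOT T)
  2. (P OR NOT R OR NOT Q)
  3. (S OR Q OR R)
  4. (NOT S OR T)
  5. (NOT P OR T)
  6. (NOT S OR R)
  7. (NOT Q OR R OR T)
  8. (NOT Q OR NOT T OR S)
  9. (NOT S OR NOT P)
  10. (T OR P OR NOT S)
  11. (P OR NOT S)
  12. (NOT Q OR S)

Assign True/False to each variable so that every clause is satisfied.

P=F  Q=F  R=T  S=F  T=F

Set P = False and propagate.
  then S is forced to False.
  then T is forced to False.
  then Q is forced to False.
  then R is forced to True.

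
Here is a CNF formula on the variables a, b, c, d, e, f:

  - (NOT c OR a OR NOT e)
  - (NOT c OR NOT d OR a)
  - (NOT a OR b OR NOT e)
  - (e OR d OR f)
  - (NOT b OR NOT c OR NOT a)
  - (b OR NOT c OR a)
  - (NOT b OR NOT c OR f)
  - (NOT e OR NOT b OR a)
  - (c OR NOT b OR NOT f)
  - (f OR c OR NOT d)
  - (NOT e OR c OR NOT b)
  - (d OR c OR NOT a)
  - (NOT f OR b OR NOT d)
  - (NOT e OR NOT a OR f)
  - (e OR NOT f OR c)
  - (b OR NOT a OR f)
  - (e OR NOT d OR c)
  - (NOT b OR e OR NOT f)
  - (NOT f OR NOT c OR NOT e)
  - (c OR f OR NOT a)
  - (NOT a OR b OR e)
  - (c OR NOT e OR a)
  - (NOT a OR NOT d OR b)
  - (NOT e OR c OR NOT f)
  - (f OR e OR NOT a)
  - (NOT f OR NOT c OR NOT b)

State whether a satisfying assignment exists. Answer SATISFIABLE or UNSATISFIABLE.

UNSATISFIABLE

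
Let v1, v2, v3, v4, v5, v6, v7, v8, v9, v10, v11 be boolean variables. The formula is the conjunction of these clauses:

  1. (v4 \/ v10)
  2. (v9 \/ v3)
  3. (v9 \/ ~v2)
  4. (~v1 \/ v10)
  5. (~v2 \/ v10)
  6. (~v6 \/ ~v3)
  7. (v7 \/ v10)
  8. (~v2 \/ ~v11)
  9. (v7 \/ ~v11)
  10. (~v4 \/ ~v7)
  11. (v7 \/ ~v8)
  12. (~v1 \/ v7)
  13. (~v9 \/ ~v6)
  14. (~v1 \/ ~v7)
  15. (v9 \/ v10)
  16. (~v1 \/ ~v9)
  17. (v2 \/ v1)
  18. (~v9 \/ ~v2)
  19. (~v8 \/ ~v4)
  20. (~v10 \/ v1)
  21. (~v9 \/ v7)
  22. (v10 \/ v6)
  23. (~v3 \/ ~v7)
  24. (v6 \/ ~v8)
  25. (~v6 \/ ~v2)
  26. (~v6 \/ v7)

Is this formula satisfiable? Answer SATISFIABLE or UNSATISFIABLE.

UNSATISFIABLE

v7 = True:
  propagation gives v4=False, v10=True, v1=False; an empty clause results — contradiction.
v7 = False:
  propagation gives v10=True, v11=False, v8=False, v1=False; an empty clause results — contradiction.
Every branch closes, so no satisfying assignment exists.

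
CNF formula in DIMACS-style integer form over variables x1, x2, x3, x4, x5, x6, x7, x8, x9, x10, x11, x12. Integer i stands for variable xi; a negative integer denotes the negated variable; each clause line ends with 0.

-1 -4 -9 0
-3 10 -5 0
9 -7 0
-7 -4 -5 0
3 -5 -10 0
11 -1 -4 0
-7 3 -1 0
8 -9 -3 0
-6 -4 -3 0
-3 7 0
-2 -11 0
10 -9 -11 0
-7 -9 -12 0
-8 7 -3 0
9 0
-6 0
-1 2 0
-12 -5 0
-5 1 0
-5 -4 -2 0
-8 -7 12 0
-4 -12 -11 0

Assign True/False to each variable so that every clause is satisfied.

x1 = F, x2 = F, x3 = F, x4 = T, x5 = F, x6 = F, x7 = F, x8 = F, x9 = T, x10 = F, x11 = F, x12 = T

Check each clause:
  1. (NOT x1 OR NOT x9 OR NOT x4) — NOT x1 is true.
  2. (NOT x5 OR NOT x3 OR x10) — NOT x5 is true.
  3. (NOT x7 OR x9) — x9 is true.
  4. (NOT x7 OR NOT x5 OR NOT x4) — NOT x7 is true.
  5. (NOT x5 OR NOT x10 OR x3) — NOT x10 is true.
  6. (NOT x1 OR x11 OR NOT x4) — NOT x1 is true.
  7. (NOT x1 OR NOT x7 OR x3) — NOT x7 is true.
  8. (NOT x3 OR x8 OR NOT x9) — NOT x3 is true.
  9. (NOT x6 OR NOT x3 OR NOT x4) — NOT x6 is true.
  10. (NOT x3 OR x7) — NOT x3 is true.
  11. (NOT x2 OR NOT x11) — NOT x11 is true.
  12. (NOT x9 OR x10 OR NOT x11) — NOT x11 is true.
  13. (NOT x7 OR NOT x12 OR NOT x9) — NOT x7 is true.
  14. (NOT x8 OR NOT x3 OR x7) — NOT x8 is true.
  15. (x9) — x9 is true.
  16. (NOT x6) — NOT x6 is true.
  17. (NOT x1 OR x2) — NOT x1 is true.
  18. (NOT x5 OR NOT x12) — NOT x5 is true.
  19. (x1 OR NOT x5) — NOT x5 is true.
  20. (NOT x2 OR NOT x5 OR NOT x4) — NOT x5 is true.
  21. (NOT x7 OR x12 OR NOT x8) — NOT x8 is true.
  22. (NOT x4 OR NOT x11 OR NOT x12) — NOT x11 is true.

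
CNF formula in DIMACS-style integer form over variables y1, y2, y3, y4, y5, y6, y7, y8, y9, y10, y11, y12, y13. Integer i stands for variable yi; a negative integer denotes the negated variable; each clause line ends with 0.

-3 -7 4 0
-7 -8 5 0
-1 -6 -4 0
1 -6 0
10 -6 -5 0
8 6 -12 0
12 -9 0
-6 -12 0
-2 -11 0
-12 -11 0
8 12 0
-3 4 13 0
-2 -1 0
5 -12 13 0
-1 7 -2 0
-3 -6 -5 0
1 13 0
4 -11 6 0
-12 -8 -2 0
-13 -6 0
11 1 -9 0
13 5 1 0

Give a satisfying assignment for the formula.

y1=False, y2=True, y3=False, y4=False, y5=False, y6=False, y7=False, y8=True, y9=False, y10=True, y11=False, y12=False, y13=True

y3 occurs only negated in the remaining clauses — set y3 = False.
Pure literal: y9 appears only negated; assign y9 = False.
Branch on y1: take y1 = False.
  then y6 is forced to False.
  then y13 is forced to True.
The remaining clauses are satisfied by y2 = True, y4 = False, y5 = False, y7 = False, y8 = True, y10 = True, y11 = False, y12 = False.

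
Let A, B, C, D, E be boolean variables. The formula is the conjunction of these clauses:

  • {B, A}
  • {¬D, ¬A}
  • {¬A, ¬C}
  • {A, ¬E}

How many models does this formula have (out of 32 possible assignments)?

8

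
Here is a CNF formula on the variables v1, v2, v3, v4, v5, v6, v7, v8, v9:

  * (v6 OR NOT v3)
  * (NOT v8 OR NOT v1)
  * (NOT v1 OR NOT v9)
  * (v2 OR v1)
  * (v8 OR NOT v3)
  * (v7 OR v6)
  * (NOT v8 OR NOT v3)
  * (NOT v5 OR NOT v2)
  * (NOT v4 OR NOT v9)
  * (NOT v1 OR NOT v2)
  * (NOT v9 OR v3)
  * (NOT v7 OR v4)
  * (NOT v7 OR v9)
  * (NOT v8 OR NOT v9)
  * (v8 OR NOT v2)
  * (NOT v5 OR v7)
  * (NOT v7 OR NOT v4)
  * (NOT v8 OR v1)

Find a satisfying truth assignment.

v1=True, v2=False, v3=False, v4=True, v5=False, v6=True, v7=False, v8=False, v9=False

Pure literal: v5 appears only negated; assign v5 = False.
v6 occurs only positively in the remaining clauses — set v6 = True.
Branch on v1: take v1 = True.
  then v8 is forced to False.
  then v9 is forced to False.
  then v3 is forced to False.
  then v2 is forced to False.
  then v7 is forced to False.
v4 is now unconstrained; take v4 = True.
Check each clause:
  1. (NOT v3 OR v6) — NOT v3 is true.
  2. (NOT v8 OR NOT v1) — NOT v8 is true.
  3. (NOT v9 OR NOT v1) — NOT v9 is true.
  4. (v2 OR v1) — v1 is true.
  5. (NOT v3 OR v8) — NOT v3 is true.
  6. (v6 OR v7) — v6 is true.
  7. (NOT v8 OR NOT v3) — NOT v8 is true.
  8. (NOT v2 OR NOT v5) — NOT v5 is true.
  9. (NOT v4 OR NOT v9) — NOT v9 is true.
  10. (NOT v2 OR NOT v1) — NOT v2 is true.
  11. (NOT v9 OR v3) — NOT v9 is true.
  12. (NOT v7 OR v4) — NOT v7 is true.
  13. (v9 OR NOT v7) — NOT v7 is true.
  14. (NOT v8 OR NOT v9) — NOT v8 is true.
  15. (NOT v2 OR v8) — NOT v2 is true.
  16. (NOT v5 OR v7) — NOT v5 is true.
  17. (NOT v7 OR NOT v4) — NOT v7 is true.
  18. (v1 OR NOT v8) — NOT v8 is true.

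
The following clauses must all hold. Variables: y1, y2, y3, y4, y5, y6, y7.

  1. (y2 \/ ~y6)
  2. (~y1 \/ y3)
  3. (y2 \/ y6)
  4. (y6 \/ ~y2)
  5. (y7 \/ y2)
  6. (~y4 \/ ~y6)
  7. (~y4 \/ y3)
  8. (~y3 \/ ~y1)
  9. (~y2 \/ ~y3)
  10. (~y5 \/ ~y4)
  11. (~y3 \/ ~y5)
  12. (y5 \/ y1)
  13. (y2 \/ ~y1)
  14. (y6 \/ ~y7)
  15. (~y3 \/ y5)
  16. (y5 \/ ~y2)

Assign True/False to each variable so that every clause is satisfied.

y1=False, y2=True, y3=False, y4=False, y5=True, y6=True, y7=True

Check each clause:
  1. (y2 \/ ~y6) — y2 is true.
  2. (y3 \/ ~y1) — ~y1 is true.
  3. (y2 \/ y6) — y2 is true.
  4. (~y2 \/ y6) — y6 is true.
  5. (y7 \/ y2) — y2 is true.
  6. (~y4 \/ ~y6) — ~y4 is true.
  7. (y3 \/ ~y4) — ~y4 is true.
  8. (~y1 \/ ~y3) — ~y3 is true.
  9. (~y2 \/ ~y3) — ~y3 is true.
  10. (~y5 \/ ~y4) — ~y4 is true.
  11. (~y3 \/ ~y5) — ~y3 is true.
  12. (y1 \/ y5) — y5 is true.
  13. (y2 \/ ~y1) — y2 is true.
  14. (y6 \/ ~y7) — y6 is true.
  15. (~y3 \/ y5) — ~y3 is true.
  16. (~y2 \/ y5) — y5 is true.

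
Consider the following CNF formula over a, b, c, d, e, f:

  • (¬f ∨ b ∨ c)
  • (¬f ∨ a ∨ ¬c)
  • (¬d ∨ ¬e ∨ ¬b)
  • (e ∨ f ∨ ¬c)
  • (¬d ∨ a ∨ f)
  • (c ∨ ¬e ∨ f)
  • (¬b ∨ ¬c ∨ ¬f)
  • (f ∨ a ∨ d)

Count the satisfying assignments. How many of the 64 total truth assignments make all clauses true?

17

Split on f, then c.
  f=T, c=T: remaining (a,b,d,e) ∈ {(T,F,F,F); (T,F,F,T); (T,F,T,F); (T,F,T,T)} — 4.
  f=T, c=F: a free; 3 ways for (b,d,e) × 2^1 = 6.
  f=F, c=T: remaining (a,b,d,e) ∈ {(T,F,F,T); (T,F,T,T); (T,T,F,T)} — 3.
  f=F, c=F: remaining (a,b,d,e) ∈ {(T,F,F,F); (T,F,T,F); (T,T,F,F); (T,T,T,F)} — 4.
Total: 4 + 6 + 3 + 4 = 17.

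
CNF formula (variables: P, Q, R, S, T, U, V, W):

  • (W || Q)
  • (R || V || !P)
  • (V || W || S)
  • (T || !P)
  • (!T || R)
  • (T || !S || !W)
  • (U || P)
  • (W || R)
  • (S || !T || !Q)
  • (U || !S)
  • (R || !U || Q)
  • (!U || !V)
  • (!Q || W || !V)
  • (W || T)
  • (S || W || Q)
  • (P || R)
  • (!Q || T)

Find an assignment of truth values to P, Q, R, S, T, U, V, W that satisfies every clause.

P = True, Q = False, R = True, S = False, T = True, U = False, V = False, W = True

Check each clause:
  1. (W || Q) — W is true.
  2. (!P || V || R) — R is true.
  3. (V || W || S) — W is true.
  4. (T || !P) — T is true.
  5. (R || !T) — R is true.
  6. (!W || !S || T) — !S is true.
  7. (P || U) — P is true.
  8. (W || R) — W is true.
  9. (!Q || S || !T) — !Q is true.
  10. (U || !S) — !S is true.
  11. (!U || R || Q) — R is true.
  12. (!V || !U) — !V is true.
  13. (W || !V || !Q) — W is true.
  14. (T || W) — W is true.
  15. (S || W || Q) — W is true.
  16. (R || P) — P is true.
  17. (!Q || T) — T is true.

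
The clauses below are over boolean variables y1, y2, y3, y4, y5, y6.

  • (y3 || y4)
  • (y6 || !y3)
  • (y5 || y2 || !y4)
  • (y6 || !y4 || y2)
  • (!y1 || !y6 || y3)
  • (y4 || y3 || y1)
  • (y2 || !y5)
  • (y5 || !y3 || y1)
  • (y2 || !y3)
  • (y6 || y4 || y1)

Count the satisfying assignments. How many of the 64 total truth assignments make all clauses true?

12

Split on y3, then y4.
  y3=1, y4=1: remaining (y1,y2,y5,y6) ∈ {(0,1,1,1); (1,1,0,1); (1,1,1,1)} — 3.
  y3=1, y4=0: remaining (y1,y2,y5,y6) ∈ {(0,1,1,1); (1,1,0,1); (1,1,1,1)} — 3.
  y3=0, y4=1: y5 free; 3 ways for (y1,y2,y6) × 2^1 = 6.
  y3=0, y4=0: a clause becomes empty — 0.
Total: 3 + 3 + 6 + 0 = 12.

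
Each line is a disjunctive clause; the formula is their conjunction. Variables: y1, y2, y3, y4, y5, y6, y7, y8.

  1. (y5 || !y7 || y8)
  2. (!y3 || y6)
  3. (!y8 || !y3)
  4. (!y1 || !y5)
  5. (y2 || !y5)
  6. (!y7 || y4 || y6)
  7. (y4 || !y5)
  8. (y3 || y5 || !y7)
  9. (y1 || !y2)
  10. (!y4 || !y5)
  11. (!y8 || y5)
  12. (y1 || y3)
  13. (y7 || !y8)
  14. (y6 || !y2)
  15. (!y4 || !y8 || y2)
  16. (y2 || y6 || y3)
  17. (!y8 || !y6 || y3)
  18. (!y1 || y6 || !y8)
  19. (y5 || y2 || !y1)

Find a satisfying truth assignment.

y1=True, y2=True, y3=True, y4=False, y5=False, y6=True, y7=False, y8=False

Check each clause:
  1. (y5 || !y7 || y8) — !y7 is true.
  2. (y6 || !y3) — y6 is true.
  3. (!y8 || !y3) — !y8 is true.
  4. (!y1 || !y5) — !y5 is true.
  5. (y2 || !y5) — y2 is true.
  6. (!y7 || y4 || y6) — !y7 is true.
  7. (y4 || !y5) — !y5 is true.
  8. (y5 || !y7 || y3) — !y7 is true.
  9. (y1 || !y2) — y1 is true.
  10. (!y5 || !y4) — !y5 is true.
  11. (y5 || !y8) — !y8 is true.
  12. (y3 || y1) — y1 is true.
  13. (!y8 || y7) — !y8 is true.
  14. (y6 || !y2) — y6 is true.
  15. (!y4 || !y8 || y2) — !y8 is true.
  16. (y6 || y2 || y3) — y2 is true.
  17. (y3 || !y8 || !y6) — !y8 is true.
  18. (y6 || !y8 || !y1) — !y8 is true.
  19. (!y1 || y5 || y2) — y2 is true.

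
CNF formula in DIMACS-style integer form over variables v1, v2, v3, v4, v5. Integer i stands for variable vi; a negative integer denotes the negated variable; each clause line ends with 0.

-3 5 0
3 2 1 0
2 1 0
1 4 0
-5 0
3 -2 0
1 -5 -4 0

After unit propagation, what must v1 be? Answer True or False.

True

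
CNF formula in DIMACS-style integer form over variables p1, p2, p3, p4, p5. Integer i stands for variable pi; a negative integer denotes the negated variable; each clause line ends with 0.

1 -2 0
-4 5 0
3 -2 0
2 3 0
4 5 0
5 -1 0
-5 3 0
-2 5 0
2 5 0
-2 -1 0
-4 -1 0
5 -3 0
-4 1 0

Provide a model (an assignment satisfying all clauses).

Branch on p1: take p1 = True.
  then p5 is forced to True.
  then p3 is forced to True.
  then p2 is forced to False.
  then p4 is forced to False.
Every clause has at least one true literal under this assignment.

p1 = True, p2 = False, p3 = True, p4 = False, p5 = True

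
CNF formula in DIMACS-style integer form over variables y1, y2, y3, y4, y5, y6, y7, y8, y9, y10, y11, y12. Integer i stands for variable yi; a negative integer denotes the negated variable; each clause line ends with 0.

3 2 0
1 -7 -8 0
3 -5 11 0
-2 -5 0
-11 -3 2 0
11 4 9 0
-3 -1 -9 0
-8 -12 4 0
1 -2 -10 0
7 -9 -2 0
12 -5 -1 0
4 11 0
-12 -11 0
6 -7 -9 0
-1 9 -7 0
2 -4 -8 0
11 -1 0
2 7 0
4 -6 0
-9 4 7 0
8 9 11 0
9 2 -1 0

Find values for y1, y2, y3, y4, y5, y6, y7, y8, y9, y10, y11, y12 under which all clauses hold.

y1 = True, y2 = True, y3 = False, y4 = True, y5 = False, y6 = True, y7 = True, y8 = True, y9 = True, y10 = True, y11 = True, y12 = False

Check each clause:
  1. (y3 || y2) — y2 is true.
  2. (!y8 || !y7 || y1) — y1 is true.
  3. (!y5 || y3 || y11) — y11 is true.
  4. (!y5 || !y2) — !y5 is true.
  5. (!y11 || y2 || !y3) — y2 is true.
  6. (y4 || y9 || y11) — y9 is true.
  7. (!y1 || !y3 || !y9) — !y3 is true.
  8. (!y8 || !y12 || y4) — y4 is true.
  9. (!y10 || !y2 || y1) — y1 is true.
  10. (y7 || !y9 || !y2) — y7 is true.
  11. (y12 || !y5 || !y1) — !y5 is true.
  12. (y11 || y4) — y11 is true.
  13. (!y12 || !y11) — !y12 is true.
  14. (y6 || !y7 || !y9) — y6 is true.
  15. (!y1 || y9 || !y7) — y9 is true.
  16. (!y8 || y2 || !y4) — y2 is true.
  17. (y11 || !y1) — y11 is true.
  18. (y2 || y7) — y2 is true.
  19. (!y6 || y4) — y4 is true.
  20. (y4 || !y9 || y7) — y4 is true.
  21. (y8 || y11 || y9) — y8 is true.
  22. (y9 || y2 || !y1) — y9 is true.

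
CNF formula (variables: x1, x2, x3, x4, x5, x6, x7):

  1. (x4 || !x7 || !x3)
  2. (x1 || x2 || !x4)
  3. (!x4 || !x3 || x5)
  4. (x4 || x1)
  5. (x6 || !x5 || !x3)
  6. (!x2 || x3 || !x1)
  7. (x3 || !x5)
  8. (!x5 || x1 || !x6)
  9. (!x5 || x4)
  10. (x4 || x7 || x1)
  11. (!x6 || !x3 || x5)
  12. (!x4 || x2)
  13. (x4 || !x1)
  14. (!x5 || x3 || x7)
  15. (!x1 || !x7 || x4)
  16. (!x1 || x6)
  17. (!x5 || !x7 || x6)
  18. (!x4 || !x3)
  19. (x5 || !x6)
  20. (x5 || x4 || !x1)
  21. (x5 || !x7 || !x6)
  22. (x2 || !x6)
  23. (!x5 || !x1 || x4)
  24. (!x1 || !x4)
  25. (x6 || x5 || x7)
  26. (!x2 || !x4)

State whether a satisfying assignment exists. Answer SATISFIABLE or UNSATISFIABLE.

UNSATISFIABLE

x4 = True:
  propagation gives x2=True; an empty clause results — contradiction.
x4 = False:
  propagation gives x1=True; an empty clause results — contradiction.
Every branch closes, so no satisfying assignment exists.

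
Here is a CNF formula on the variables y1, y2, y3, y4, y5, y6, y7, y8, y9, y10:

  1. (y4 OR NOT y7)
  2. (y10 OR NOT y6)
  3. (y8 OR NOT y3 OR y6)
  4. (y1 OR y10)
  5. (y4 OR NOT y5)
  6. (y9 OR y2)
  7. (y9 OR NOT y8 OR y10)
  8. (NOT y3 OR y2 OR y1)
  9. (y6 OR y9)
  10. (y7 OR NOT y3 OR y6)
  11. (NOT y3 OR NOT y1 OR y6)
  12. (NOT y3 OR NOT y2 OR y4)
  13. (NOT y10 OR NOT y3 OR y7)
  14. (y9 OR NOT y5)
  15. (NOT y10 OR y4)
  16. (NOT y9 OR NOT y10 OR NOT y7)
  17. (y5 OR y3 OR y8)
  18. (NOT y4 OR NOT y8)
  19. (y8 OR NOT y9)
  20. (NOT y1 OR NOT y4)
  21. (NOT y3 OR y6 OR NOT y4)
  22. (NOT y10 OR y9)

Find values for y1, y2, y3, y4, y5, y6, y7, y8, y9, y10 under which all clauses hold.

y1=True, y2=False, y3=False, y4=False, y5=False, y6=False, y7=False, y8=True, y9=True, y10=False

Set y1 = True and propagate.
  then y4 is forced to False.
  then y7 is forced to False.
  then y5 is forced to False.
  then y10 is forced to False.
  then y6 is forced to False.
  then y9 is forced to True.
  then y3 is forced to False.
  then y8 is forced to True.
y2 is now unconstrained; take y2 = False.
Every clause has at least one true literal under this assignment.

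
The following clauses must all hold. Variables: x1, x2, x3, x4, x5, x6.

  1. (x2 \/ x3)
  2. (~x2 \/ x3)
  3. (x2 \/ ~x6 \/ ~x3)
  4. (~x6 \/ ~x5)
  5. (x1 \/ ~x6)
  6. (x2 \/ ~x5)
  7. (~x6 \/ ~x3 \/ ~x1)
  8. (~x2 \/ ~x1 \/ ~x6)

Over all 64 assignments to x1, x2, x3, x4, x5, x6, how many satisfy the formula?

Case analysis on x2 and x6:
  x2=T, x6=T: a clause becomes empty — 0.
  x2=T, x6=F: forces x3=T; x1, x4, x5 free → 2^3 = 8.
  x2=F, x6=T: a clause becomes empty — 0.
  x2=F, x6=F: remaining (x1,x3,x4,x5) ∈ {(F,T,F,F); (F,T,T,F); (T,T,F,F); (T,T,T,F)} — 4.
Total: 0 + 8 + 0 + 4 = 12.

12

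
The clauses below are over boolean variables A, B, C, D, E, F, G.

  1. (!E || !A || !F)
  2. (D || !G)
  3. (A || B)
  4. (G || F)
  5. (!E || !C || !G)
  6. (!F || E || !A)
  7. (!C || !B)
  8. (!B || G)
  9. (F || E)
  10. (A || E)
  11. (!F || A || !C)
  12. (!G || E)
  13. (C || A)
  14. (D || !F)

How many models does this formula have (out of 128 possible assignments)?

Satisfying assignments:
  A=T B=F C=F D=T E=T F=F G=T
  A=T B=T C=F D=T E=T F=F G=T
That's 2 in total.

2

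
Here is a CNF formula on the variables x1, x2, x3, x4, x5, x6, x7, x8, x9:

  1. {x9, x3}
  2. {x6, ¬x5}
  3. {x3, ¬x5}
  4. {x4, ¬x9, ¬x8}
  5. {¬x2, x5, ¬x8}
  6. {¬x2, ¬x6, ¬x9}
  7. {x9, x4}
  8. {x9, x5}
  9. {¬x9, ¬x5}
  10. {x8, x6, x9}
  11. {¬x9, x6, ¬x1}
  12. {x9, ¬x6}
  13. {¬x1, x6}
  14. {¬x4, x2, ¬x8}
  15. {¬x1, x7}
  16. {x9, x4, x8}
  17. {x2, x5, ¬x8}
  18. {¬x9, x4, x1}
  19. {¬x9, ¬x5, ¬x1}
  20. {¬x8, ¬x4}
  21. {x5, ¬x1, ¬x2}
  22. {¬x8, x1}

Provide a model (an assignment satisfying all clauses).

x1=False, x2=False, x3=False, x4=True, x5=False, x6=True, x7=True, x8=False, x9=True

Check each clause:
  1. {x3, x9} — x9 is true.
  2. {x6, ¬x5} — ¬x5 is true.
  3. {x3, ¬x5} — ¬x5 is true.
  4. {¬x8, x4, ¬x9} — ¬x8 is true.
  5. {¬x2, x5, ¬x8} — ¬x8 is true.
  6. {¬x2, ¬x9, ¬x6} — ¬x2 is true.
  7. {x9, x4} — x9 is true.
  8. {x5, x9} — x9 is true.
  9. {¬x9, ¬x5} — ¬x5 is true.
  10. {x8, x6, x9} — x9 is true.
  11. {¬x9, ¬x1, x6} — x6 is true.
  12. {¬x6, x9} — x9 is true.
  13. {¬x1, x6} — ¬x1 is true.
  14. {¬x8, ¬x4, x2} — ¬x8 is true.
  15. {¬x1, x7} — ¬x1 is true.
  16. {x4, x8, x9} — x9 is true.
  17. {x5, x2, ¬x8} — ¬x8 is true.
  18. {x1, ¬x9, x4} — x4 is true.
  19. {¬x1, ¬x9, ¬x5} — ¬x5 is true.
  20. {¬x8, ¬x4} — ¬x8 is true.
  21. {x5, ¬x1, ¬x2} — ¬x2 is true.
  22. {¬x8, x1} — ¬x8 is true.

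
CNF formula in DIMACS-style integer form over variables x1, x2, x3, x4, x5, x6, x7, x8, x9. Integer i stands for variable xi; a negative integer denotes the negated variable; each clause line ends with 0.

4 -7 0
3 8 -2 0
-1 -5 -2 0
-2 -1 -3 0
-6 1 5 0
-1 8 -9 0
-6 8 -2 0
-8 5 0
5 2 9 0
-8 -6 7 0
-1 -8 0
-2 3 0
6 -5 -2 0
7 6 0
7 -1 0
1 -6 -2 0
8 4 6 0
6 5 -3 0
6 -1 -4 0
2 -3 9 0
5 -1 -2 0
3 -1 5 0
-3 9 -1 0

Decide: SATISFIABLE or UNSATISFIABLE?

SATISFIABLE

Set x1 = False and propagate.
The remaining clauses are satisfied by x2 = False, x3 = False, x4 = True, x5 = True, x6 = False, x7 = True, x8 = False, x9 = True.
So x1=F, x2=F, x3=F, x4=T, x5=T, x6=F, x7=T, x8=F, x9=T is a satisfying assignment.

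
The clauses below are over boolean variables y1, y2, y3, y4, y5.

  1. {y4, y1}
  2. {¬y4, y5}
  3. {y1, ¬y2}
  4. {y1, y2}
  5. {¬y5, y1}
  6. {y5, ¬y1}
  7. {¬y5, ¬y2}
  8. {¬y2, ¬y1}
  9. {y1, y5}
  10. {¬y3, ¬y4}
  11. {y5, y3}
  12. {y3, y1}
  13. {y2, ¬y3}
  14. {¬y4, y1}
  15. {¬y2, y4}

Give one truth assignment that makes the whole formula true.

Set y1 = True and propagate.
  then y5 is forced to True.
  then y2 is forced to False.
  then y3 is forced to False.
y4 is now unconstrained; take y4 = False.

y1 = True, y2 = False, y3 = False, y4 = False, y5 = True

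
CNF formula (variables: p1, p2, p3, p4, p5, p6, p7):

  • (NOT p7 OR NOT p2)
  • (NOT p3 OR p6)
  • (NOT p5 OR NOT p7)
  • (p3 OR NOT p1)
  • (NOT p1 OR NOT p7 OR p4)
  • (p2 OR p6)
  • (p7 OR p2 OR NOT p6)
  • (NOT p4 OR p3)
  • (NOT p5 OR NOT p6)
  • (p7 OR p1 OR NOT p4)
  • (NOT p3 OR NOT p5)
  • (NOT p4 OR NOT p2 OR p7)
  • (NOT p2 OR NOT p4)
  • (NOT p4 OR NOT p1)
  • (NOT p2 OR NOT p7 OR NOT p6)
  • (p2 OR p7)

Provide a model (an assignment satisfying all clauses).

Pure literal: p5 appears only negated; assign p5 = False.
Branch on p1: take p1 = False.
For the remaining variables, p2 = False, p3 = False, p4 = False, p6 = True, p7 = True works.

p1=False  p2=False  p3=False  p4=False  p5=False  p6=True  p7=True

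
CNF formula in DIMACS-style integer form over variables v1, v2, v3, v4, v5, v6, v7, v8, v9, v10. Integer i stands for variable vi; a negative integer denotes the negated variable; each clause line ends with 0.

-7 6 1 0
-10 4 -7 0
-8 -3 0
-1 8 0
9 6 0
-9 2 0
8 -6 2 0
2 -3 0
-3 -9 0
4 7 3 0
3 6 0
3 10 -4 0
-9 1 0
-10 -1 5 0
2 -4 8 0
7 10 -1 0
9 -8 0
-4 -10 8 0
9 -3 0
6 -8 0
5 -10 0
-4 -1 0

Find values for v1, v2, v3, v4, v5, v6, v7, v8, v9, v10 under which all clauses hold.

Pure literal: v2 appears only positively; assign v2 = True.
Pure literal: v5 appears only positively; assign v5 = True.
Try v1 = True.
  then v8 is forced to True.
  then v3 is forced to False.
  then v6 is forced to True.
  then v9 is forced to True.
  then v4 is forced to False.
  then v7 is forced to True.
  then v10 is forced to False.

v1 = True, v2 = True, v3 = False, v4 = False, v5 = True, v6 = True, v7 = True, v8 = True, v9 = True, v10 = False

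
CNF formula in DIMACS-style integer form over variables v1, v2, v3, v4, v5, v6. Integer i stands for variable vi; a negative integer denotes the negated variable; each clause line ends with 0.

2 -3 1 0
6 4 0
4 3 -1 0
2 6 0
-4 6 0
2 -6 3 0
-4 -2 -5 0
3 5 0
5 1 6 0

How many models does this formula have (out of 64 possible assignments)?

Split on v6, then v2.
  v6=1, v2=1: 7 of the 16 assignments to (v1,v3,v4,v5) work.
  v6=1, v2=0: remaining (v1,v3,v4,v5) ∈ {(1,1,0,0); (1,1,0,1); (1,1,1,0); (1,1,1,1)} — 4.
  v6=0, v2=1: a clause becomes empty — 0.
  v6=0, v2=0: a clause becomes empty — 0.
Total: 7 + 4 + 0 + 0 = 11.

11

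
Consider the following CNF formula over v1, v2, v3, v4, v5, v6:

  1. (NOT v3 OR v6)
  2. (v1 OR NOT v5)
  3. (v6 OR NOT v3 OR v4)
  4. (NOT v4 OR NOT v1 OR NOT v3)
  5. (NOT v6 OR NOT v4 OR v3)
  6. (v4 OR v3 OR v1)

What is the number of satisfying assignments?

Case analysis on v3 and v4:
  v3=T, v4=T: remaining (v1,v2,v5,v6) ∈ {(F,F,F,T); (F,T,F,T)} — 2.
  v3=T, v4=F: v2 free; 3 ways for (v1,v5,v6) × 2^1 = 6.
  v3=F, v4=T: v2 free; 3 ways for (v1,v5,v6) × 2^1 = 6.
  v3=F, v4=F: forces v1=T; v2, v5, v6 free → 2^3 = 8.
Total: 2 + 6 + 6 + 8 = 22.

22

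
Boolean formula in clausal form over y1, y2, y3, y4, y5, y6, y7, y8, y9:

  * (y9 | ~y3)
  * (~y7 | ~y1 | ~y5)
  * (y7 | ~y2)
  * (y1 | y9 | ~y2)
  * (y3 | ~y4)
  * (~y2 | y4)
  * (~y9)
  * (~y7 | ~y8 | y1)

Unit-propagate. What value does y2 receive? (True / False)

False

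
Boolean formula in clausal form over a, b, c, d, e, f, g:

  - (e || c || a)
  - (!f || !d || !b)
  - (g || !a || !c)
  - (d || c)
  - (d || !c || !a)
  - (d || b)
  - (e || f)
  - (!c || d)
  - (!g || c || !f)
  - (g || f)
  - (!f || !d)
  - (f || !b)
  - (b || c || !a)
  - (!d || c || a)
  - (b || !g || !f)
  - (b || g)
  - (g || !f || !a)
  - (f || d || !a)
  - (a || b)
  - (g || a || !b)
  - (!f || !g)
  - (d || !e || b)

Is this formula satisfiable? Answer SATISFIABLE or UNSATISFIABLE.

SATISFIABLE

Set a = True and propagate.
For the remaining variables, b = False, c = True, d = True, e = True, f = False, g = True works.
Every clause has at least one true literal under this assignment.
So a=T, b=F, c=T, d=T, e=T, f=F, g=T is a satisfying assignment.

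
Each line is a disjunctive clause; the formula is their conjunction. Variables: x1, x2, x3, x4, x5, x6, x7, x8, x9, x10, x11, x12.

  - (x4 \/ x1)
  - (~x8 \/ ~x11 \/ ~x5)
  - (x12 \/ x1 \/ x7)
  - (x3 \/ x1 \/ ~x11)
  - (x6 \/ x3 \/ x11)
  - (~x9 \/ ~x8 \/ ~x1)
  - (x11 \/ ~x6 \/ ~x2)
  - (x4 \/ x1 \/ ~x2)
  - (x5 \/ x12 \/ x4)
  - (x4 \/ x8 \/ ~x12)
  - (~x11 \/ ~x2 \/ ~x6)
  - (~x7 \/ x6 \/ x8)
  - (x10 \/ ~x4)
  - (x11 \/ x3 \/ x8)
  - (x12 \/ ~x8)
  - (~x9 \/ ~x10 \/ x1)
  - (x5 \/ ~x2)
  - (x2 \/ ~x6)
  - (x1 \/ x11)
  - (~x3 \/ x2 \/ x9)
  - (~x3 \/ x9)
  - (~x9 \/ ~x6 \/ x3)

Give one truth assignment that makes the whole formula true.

Try x1 = True.
Try x2 = False.
  then x6 is forced to False.
Branch on x3: take x3 = False.
  then x11 is forced to True.
For the remaining variables, x4 = True, x5 = False, x7 = False, x8 = False, x9 = False, x10 = True, x12 = True works.
Check each clause:
  1. (x4 \/ x1) — x1 is true.
  2. (~x8 \/ ~x11 \/ ~x5) — ~x8 is true.
  3. (x7 \/ x1 \/ x12) — x1 is true.
  4. (x1 \/ x3 \/ ~x11) — x1 is true.
  5. (x3 \/ x11 \/ x6) — x11 is true.
  6. (~x8 \/ ~x9 \/ ~x1) — ~x8 is true.
  7. (~x6 \/ ~x2 \/ x11) — ~x6 is true.
  8. (x1 \/ ~x2 \/ x4) — x1 is true.
  9. (x12 \/ x4 \/ x5) — x12 is true.
  10. (x4 \/ x8 \/ ~x12) — x4 is true.
  11. (~x6 \/ ~x11 \/ ~x2) — ~x6 is true.
  12. (x8 \/ ~x7 \/ x6) — ~x7 is true.
  13. (~x4 \/ x10) — x10 is true.
  14. (x3 \/ x11 \/ x8) — x11 is true.
  15. (x12 \/ ~x8) — ~x8 is true.
  16. (x1 \/ ~x10 \/ ~x9) — x1 is true.
  17. (~x2 \/ x5) — ~x2 is true.
  18. (x2 \/ ~x6) — ~x6 is true.
  19. (x11 \/ x1) — x1 is true.
  20. (x9 \/ ~x3 \/ x2) — ~x3 is true.
  21. (~x3 \/ x9) — ~x3 is true.
  22. (x3 \/ ~x9 \/ ~x6) — ~x6 is true.

x1 = 1  x2 = 0  x3 = 0  x4 = 1  x5 = 0  x6 = 0  x7 = 0  x8 = 0  x9 = 0  x10 = 1  x11 = 1  x12 = 1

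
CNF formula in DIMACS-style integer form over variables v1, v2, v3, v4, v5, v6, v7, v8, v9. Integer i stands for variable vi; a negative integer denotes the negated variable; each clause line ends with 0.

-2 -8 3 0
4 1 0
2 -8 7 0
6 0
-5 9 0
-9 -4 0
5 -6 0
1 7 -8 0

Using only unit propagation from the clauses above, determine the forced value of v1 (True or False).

True

(v6) is a unit clause: v6 = True.
(v5 \/ ~v6) with v6 = True leaves only v5, so v5 = True.
In (~v5 \/ v9), ~v5 is now false; v9 must hold, so v9 = True.
From (~v9 \/ ~v4) and v9 = True: v4 = False.
(v1 \/ v4): since v4 = False, the clause reduces to (v1). v1 = True.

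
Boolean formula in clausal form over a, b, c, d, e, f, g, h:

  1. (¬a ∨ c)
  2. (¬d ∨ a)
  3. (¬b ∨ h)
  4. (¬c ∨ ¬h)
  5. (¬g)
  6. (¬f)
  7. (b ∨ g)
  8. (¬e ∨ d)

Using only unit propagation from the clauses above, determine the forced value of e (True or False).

False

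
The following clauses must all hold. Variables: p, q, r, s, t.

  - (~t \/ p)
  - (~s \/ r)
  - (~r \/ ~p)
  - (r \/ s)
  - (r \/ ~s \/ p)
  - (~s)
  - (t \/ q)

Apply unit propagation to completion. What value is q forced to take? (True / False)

True

Unit clause (~s) sets s = False.
In (r \/ s), s is now false; r must hold, so r = True.
(~r \/ ~p): since r = True, the clause reduces to (~p). p = False.
From (p \/ ~t) and p = False: t = False.
(q \/ t) with t = False leaves only q, so q = True.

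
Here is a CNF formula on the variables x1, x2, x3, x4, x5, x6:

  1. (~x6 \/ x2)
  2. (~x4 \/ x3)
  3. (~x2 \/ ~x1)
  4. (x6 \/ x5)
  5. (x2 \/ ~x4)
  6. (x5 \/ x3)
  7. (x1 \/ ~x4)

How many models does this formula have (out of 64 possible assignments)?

Case analysis on x2 and x4:
  x2=1, x4=1: a clause becomes empty — 0.
  x2=1, x4=0: 5 of the 16 assignments to (x1,x3,x5,x6) work.
  x2=0, x4=1: a clause becomes empty — 0.
  x2=0, x4=0: remaining (x1,x3,x5,x6) ∈ {(0,0,1,0); (0,1,1,0); (1,0,1,0); (1,1,1,0)} — 4.
Total: 0 + 5 + 0 + 4 = 9.

9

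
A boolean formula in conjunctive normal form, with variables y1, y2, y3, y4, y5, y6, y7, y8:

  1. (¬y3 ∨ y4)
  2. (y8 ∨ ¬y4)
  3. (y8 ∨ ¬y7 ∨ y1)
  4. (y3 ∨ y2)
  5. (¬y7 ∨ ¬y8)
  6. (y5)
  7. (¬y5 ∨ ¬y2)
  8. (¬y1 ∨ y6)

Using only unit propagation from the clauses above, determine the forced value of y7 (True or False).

False

Unit clause (y5) sets y5 = True.
In (¬y5 ∨ ¬y2), ¬y5 is now false; ¬y2 must hold, so y2 = False.
(y3 ∨ y2) with y2 = False leaves only y3, so y3 = True.
From (¬y3 ∨ y4) and y3 = True: y4 = True.
(¬y4 ∨ y8): since y4 = True, the clause reduces to (y8). y8 = True.
In (¬y7 ∨ ¬y8), ¬y8 is now false; ¬y7 must hold, so y7 = False.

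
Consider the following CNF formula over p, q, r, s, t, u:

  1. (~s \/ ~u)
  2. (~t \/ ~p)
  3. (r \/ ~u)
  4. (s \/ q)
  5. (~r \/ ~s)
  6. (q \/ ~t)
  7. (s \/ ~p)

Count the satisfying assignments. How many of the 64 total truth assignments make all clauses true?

11

Split on s, then p.
  s=T, p=T: remaining (q,r,t,u) ∈ {(F,F,F,F); (T,F,F,F)} — 2.
  s=T, p=F: remaining (q,r,t,u) ∈ {(F,F,F,F); (T,F,F,F); (T,F,T,F)} — 3.
  s=F, p=T: a clause becomes empty — 0.
  s=F, p=F: t free; 3 ways for (q,r,u) × 2^1 = 6.
Total: 2 + 3 + 0 + 6 = 11.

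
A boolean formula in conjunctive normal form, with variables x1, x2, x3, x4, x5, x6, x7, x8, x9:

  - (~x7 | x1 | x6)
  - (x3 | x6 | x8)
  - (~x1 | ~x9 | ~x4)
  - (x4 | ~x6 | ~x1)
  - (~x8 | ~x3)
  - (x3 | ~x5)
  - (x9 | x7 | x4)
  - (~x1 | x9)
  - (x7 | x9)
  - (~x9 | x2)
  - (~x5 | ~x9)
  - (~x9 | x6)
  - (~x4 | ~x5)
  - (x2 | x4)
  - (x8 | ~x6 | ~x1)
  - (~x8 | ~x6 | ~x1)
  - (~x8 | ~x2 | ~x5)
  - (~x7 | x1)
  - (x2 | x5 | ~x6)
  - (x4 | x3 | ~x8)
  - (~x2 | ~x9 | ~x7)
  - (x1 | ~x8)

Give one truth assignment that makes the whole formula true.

Set x1 = False and propagate.
  then x7 is forced to False.
  then x9 is forced to True.
  then x2 is forced to True.
  then x5 is forced to False.
  then x6 is forced to True.
  then x8 is forced to False.
x3, x4 are now unconstrained; take x3 = True, x4 = False.
Check each clause:
  1. (~x7 | x6 | x1) — ~x7 is true.
  2. (x6 | x3 | x8) — x3 is true.
  3. (~x9 | ~x4 | ~x1) — ~x4 is true.
  4. (~x1 | ~x6 | x4) — ~x1 is true.
  5. (~x8 | ~x3) — ~x8 is true.
  6. (~x5 | x3) — x3 is true.
  7. (x4 | x7 | x9) — x9 is true.
  8. (x9 | ~x1) — x9 is true.
  9. (x7 | x9) — x9 is true.
  10. (x2 | ~x9) — x2 is true.
  11. (~x9 | ~x5) — ~x5 is true.
  12. (~x9 | x6) — x6 is true.
  13. (~x4 | ~x5) — ~x5 is true.
  14. (x4 | x2) — x2 is true.
  15. (~x6 | x8 | ~x1) — ~x1 is true.
  16. (~x6 | ~x8 | ~x1) — ~x8 is true.
  17. (~x2 | ~x8 | ~x5) — ~x8 is true.
  18. (x1 | ~x7) — ~x7 is true.
  19. (x5 | ~x6 | x2) — x2 is true.
  20. (~x8 | x4 | x3) — ~x8 is true.
  21. (~x2 | ~x7 | ~x9) — ~x7 is true.
  22. (x1 | ~x8) — ~x8 is true.

x1=F, x2=T, x3=T, x4=F, x5=F, x6=T, x7=F, x8=F, x9=T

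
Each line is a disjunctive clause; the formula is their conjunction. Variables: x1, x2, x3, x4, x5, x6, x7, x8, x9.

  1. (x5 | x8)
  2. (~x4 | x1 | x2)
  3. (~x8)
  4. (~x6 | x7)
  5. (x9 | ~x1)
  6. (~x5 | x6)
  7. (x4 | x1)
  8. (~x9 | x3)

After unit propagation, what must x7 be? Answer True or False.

(~x8) stands alone — x8 = False.
In (x5 | x8), x8 is now false; x5 must hold, so x5 = True.
(~x5 | x6): since x5 = True, the clause reduces to (x6). x6 = True.
From (x7 | ~x6) and x6 = True: x7 = True.

True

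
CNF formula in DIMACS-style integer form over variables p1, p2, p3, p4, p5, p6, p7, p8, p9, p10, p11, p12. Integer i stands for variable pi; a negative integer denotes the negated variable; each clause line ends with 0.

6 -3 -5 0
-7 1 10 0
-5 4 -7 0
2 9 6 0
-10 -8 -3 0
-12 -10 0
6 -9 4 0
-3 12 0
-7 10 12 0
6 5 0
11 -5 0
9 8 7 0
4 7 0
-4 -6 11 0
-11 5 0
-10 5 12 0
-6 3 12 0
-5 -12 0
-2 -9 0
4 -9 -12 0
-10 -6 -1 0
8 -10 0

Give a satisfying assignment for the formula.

p1 = False, p2 = True, p3 = False, p4 = True, p5 = True, p6 = False, p7 = False, p8 = True, p9 = False, p10 = True, p11 = True, p12 = False

Check each clause:
  1. (¬p5 ∨ p6 ∨ ¬p3) — ¬p3 is true.
  2. (¬p7 ∨ p1 ∨ p10) — p10 is true.
  3. (¬p7 ∨ ¬p5 ∨ p4) — ¬p7 is true.
  4. (p6 ∨ p9 ∨ p2) — p2 is true.
  5. (¬p8 ∨ ¬p10 ∨ ¬p3) — ¬p3 is true.
  6. (¬p12 ∨ ¬p10) — ¬p12 is true.
  7. (p6 ∨ ¬p9 ∨ p4) — p4 is true.
  8. (¬p3 ∨ p12) — ¬p3 is true.
  9. (¬p7 ∨ p10 ∨ p12) — ¬p7 is true.
  10. (p6 ∨ p5) — p5 is true.
  11. (¬p5 ∨ p11) — p11 is true.
  12. (p9 ∨ p8 ∨ p7) — p8 is true.
  13. (p4 ∨ p7) — p4 is true.
  14. (p11 ∨ ¬p4 ∨ ¬p6) — ¬p6 is true.
  15. (¬p11 ∨ p5) — p5 is true.
  16. (p5 ∨ ¬p10 ∨ p12) — p5 is true.
  17. (p3 ∨ ¬p6 ∨ p12) — ¬p6 is true.
  18. (¬p12 ∨ ¬p5) — ¬p12 is true.
  19. (¬p2 ∨ ¬p9) — ¬p9 is true.
  20. (¬p9 ∨ p4 ∨ ¬p12) — p4 is true.
  21. (¬p10 ∨ ¬p1 ∨ ¬p6) — ¬p6 is true.
  22. (p8 ∨ ¬p10) — p8 is true.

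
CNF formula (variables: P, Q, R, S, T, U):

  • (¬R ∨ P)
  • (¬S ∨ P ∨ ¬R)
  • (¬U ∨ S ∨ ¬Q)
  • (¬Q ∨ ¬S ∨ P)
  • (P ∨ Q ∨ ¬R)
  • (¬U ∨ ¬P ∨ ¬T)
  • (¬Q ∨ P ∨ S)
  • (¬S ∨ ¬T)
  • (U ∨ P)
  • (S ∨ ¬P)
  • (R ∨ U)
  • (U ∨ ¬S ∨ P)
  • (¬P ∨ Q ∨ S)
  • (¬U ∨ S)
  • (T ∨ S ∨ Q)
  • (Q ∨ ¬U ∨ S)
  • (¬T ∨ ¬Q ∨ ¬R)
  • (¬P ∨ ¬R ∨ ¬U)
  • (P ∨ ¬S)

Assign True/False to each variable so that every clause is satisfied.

P=True, Q=True, R=False, S=True, T=False, U=True

Check each clause:
  1. (P ∨ ¬R) — P is true.
  2. (¬R ∨ ¬S ∨ P) — P is true.
  3. (¬U ∨ ¬Q ∨ S) — S is true.
  4. (¬Q ∨ P ∨ ¬S) — P is true.
  5. (P ∨ Q ∨ ¬R) — P is true.
  6. (¬T ∨ ¬P ∨ ¬U) — ¬T is true.
  7. (S ∨ P ∨ ¬Q) — P is true.
  8. (¬T ∨ ¬S) — ¬T is true.
  9. (U ∨ P) — P is true.
  10. (S ∨ ¬P) — S is true.
  11. (U ∨ R) — U is true.
  12. (¬S ∨ U ∨ P) — P is true.
  13. (¬P ∨ Q ∨ S) — Q is true.
  14. (S ∨ ¬U) — S is true.
  15. (Q ∨ T ∨ S) — Q is true.
  16. (Q ∨ ¬U ∨ S) — Q is true.
  17. (¬T ∨ ¬Q ∨ ¬R) — ¬T is true.
  18. (¬U ∨ ¬R ∨ ¬P) — ¬R is true.
  19. (P ∨ ¬S) — P is true.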